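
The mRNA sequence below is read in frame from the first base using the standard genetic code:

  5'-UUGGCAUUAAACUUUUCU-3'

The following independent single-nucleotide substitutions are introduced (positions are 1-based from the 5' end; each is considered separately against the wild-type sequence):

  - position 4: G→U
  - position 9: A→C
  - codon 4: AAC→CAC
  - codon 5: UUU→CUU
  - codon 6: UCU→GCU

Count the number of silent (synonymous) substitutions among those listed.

Codon 2: GCA (Ala) → UCA (Ser) — missense.
Codon 3: UUA (Leu) → UUC (Phe) — missense.
Codon 4: AAC (Asn) → CAC (His) — missense.
Codon 5: UUU (Phe) → CUU (Leu) — missense.
Codon 6: UCU (Ser) → GCU (Ala) — missense.
Synonymous: 0 of 5.

0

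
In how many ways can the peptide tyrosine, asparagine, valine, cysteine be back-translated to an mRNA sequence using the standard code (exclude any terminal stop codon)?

Tyr: 2 codons.
Asn: 2 codons.
Val: 4 codons.
Cys: 2 codons.
2 × 2 × 4 × 2 = 32.

32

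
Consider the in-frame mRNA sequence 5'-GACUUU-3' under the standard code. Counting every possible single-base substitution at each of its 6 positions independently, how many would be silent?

2

Codon 1 (GAC, Asp): 1 synonymous substitution.
Codon 2 (UUU, Phe): 1 synonymous substitution.
Total: 1 + 1 = 2.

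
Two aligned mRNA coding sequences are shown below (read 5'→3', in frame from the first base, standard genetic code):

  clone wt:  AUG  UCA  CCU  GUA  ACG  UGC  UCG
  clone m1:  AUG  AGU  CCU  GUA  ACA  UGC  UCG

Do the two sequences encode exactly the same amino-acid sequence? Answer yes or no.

Codon 1: AUG Met / AUG Met — identical.
Codon 2: UCA Ser / AGU Ser — synonymous.
Codon 3: CCU Pro / CCU Pro — identical.
Codon 4: GUA Val / GUA Val — identical.
Codon 5: ACG Thr / ACA Thr — synonymous.
Codon 6: UGC Cys / UGC Cys — identical.
Codon 7: UCG Ser / UCG Ser — identical.
Nonsynonymous differences: 0 → same protein.

yes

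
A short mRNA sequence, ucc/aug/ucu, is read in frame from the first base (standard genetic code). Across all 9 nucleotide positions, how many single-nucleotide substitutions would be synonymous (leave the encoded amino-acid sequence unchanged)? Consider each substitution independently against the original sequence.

6

Codon 1 (UCC, Ser): 3 synonymous substitutions.
Codon 2 (AUG, Met): 0 synonymous substitutions.
Codon 3 (UCU, Ser): 3 synonymous substitutions.
Total: 3 + 0 + 3 = 6.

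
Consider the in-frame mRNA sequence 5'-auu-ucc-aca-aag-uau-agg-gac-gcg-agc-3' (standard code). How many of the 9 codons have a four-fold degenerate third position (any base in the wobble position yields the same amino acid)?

Codon 1 AUU (Ile): third position 3-fold.
Codon 2 UCC (Ser): third position 4-fold.
Codon 3 ACA (Thr): third position 4-fold.
Codon 4 AAG (Lys): third position 2-fold.
Codon 5 UAU (Tyr): third position 2-fold.
Codon 6 AGG (Arg): third position 2-fold.
Codon 7 GAC (Asp): third position 2-fold.
Codon 8 GCG (Ala): third position 4-fold.
Codon 9 AGC (Ser): third position 2-fold.
Four-fold degenerate third positions: 3.

3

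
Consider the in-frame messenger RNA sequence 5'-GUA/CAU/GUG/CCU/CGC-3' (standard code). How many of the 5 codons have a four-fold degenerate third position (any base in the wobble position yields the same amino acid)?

4

Codon 1 GUA (Val): third position 4-fold.
Codon 2 CAU (His): third position 2-fold.
Codon 3 GUG (Val): third position 4-fold.
Codon 4 CCU (Pro): third position 4-fold.
Codon 5 CGC (Arg): third position 4-fold.
Four-fold degenerate third positions: 4.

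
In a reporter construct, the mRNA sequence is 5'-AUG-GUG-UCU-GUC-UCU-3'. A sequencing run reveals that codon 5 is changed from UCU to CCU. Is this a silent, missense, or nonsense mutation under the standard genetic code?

Position 13 falls in codon 5: UCU → Ser.
After the substitution the codon is CCU → Pro.
Ser ≠ Pro, so this is a missense mutation.

missense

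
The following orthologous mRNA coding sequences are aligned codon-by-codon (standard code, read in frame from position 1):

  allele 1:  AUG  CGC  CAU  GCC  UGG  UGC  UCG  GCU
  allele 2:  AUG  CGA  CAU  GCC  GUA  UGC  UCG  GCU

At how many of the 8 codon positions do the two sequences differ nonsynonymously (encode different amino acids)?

1

Codon 1: AUG Met / AUG Met — identical.
Codon 2: CGC Arg / CGA Arg — synonymous.
Codon 3: CAU His / CAU His — identical.
Codon 4: GCC Ala / GCC Ala — identical.
Codon 5: UGG Trp / GUA Val — nonsynonymous.
Codon 6: UGC Cys / UGC Cys — identical.
Codon 7: UCG Ser / UCG Ser — identical.
Codon 8: GCU Ala / GCU Ala — identical.
Nonsynonymous differences: 1.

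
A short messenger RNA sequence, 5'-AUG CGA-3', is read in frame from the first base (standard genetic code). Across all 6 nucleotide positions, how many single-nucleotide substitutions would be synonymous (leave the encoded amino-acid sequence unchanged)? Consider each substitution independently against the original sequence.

4

Codon 1 (AUG, Met): 0 synonymous substitutions.
Codon 2 (CGA, Arg): 4 synonymous substitutions.
Total: 0 + 4 = 4.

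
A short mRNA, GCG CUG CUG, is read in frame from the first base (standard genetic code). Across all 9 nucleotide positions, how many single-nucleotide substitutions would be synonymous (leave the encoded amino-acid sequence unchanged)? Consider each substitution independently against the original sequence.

Codon 1 (GCG, Ala): 3 synonymous substitutions.
Codon 2 (CUG, Leu): 4 synonymous substitutions.
Codon 3 (CUG, Leu): 4 synonymous substitutions.
Total: 3 + 4 + 4 = 11.

11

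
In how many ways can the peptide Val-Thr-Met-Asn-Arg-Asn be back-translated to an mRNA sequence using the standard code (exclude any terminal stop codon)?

384

Val: 4 codons.
Thr: 4 codons.
Met: 1 codon.
Asn: 2 codons.
Arg: 6 codons.
Asn: 2 codons.
4 × 4 × 1 × 2 × 6 × 2 = 384.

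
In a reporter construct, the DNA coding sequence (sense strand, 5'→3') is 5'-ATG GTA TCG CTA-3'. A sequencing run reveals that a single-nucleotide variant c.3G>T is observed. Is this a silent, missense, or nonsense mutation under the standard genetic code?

Position 3 falls in codon 1: ATG → Met.
After the substitution the codon is ATT → Ile.
Met ≠ Ile, so this is a missense mutation.

missense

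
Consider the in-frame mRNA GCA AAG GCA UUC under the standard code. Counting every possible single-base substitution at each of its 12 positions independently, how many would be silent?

Codon 1 (GCA, Ala): 3 synonymous substitutions.
Codon 2 (AAG, Lys): 1 synonymous substitution.
Codon 3 (GCA, Ala): 3 synonymous substitutions.
Codon 4 (UUC, Phe): 1 synonymous substitution.
Total: 3 + 1 + 3 + 1 = 8.

8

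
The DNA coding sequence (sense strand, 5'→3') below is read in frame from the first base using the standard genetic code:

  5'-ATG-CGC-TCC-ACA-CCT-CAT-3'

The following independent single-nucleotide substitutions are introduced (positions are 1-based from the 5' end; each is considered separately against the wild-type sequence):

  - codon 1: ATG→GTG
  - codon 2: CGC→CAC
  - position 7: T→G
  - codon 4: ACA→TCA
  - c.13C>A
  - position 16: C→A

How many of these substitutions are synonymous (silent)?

0

Codon 1: ATG (Met) → GTG (Val) — missense.
Codon 2: CGC (Arg) → CAC (His) — missense.
Codon 3: TCC (Ser) → GCC (Ala) — missense.
Codon 4: ACA (Thr) → TCA (Ser) — missense.
Codon 5: CCT (Pro) → ACT (Thr) — missense.
Codon 6: CAT (His) → AAT (Asn) — missense.
Synonymous: 0 of 6.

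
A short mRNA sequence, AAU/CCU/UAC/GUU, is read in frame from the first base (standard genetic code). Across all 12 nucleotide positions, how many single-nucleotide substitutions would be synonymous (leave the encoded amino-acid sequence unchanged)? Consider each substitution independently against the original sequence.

8

Codon 1 (AAU, Asn): 1 synonymous substitution.
Codon 2 (CCU, Pro): 3 synonymous substitutions.
Codon 3 (UAC, Tyr): 1 synonymous substitution.
Codon 4 (GUU, Val): 3 synonymous substitutions.
Total: 1 + 3 + 1 + 3 = 8.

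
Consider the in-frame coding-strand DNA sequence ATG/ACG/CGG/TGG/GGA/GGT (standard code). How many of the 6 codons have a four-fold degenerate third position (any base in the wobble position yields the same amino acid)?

4

Codon 1 ATG (Met): third position 1-fold.
Codon 2 ACG (Thr): third position 4-fold.
Codon 3 CGG (Arg): third position 4-fold.
Codon 4 TGG (Trp): third position 1-fold.
Codon 5 GGA (Gly): third position 4-fold.
Codon 6 GGT (Gly): third position 4-fold.
Four-fold degenerate third positions: 4.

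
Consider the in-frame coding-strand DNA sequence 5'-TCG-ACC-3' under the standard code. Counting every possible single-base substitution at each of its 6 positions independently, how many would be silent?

6

Codon 1 (TCG, Ser): 3 synonymous substitutions.
Codon 2 (ACC, Thr): 3 synonymous substitutions.
Total: 3 + 3 = 6.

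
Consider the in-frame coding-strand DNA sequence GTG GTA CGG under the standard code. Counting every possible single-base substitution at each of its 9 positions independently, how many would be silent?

10

Codon 1 (GTG, Val): 3 synonymous substitutions.
Codon 2 (GTA, Val): 3 synonymous substitutions.
Codon 3 (CGG, Arg): 4 synonymous substitutions.
Total: 3 + 3 + 4 = 10.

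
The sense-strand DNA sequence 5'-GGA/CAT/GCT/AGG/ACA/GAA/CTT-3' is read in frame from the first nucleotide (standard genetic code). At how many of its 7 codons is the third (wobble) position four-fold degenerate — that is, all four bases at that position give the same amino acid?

Codon 1 GGA (Gly): third position 4-fold.
Codon 2 CAT (His): third position 2-fold.
Codon 3 GCT (Ala): third position 4-fold.
Codon 4 AGG (Arg): third position 2-fold.
Codon 5 ACA (Thr): third position 4-fold.
Codon 6 GAA (Glu): third position 2-fold.
Codon 7 CTT (Leu): third position 4-fold.
Four-fold degenerate third positions: 4.

4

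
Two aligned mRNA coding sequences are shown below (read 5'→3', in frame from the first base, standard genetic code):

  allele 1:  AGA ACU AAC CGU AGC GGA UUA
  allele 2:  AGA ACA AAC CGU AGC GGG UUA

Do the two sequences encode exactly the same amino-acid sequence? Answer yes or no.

Codon 1: AGA Arg / AGA Arg — identical.
Codon 2: ACU Thr / ACA Thr — synonymous.
Codon 3: AAC Asn / AAC Asn — identical.
Codon 4: CGU Arg / CGU Arg — identical.
Codon 5: AGC Ser / AGC Ser — identical.
Codon 6: GGA Gly / GGG Gly — synonymous.
Codon 7: UUA Leu / UUA Leu — identical.
Nonsynonymous differences: 0 → same protein.

yes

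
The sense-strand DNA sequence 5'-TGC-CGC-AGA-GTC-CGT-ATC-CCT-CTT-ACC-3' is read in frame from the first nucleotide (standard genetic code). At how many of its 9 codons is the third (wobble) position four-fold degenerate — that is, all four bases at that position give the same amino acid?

Codon 1 TGC (Cys): third position 2-fold.
Codon 2 CGC (Arg): third position 4-fold.
Codon 3 AGA (Arg): third position 2-fold.
Codon 4 GTC (Val): third position 4-fold.
Codon 5 CGT (Arg): third position 4-fold.
Codon 6 ATC (Ile): third position 3-fold.
Codon 7 CCT (Pro): third position 4-fold.
Codon 8 CTT (Leu): third position 4-fold.
Codon 9 ACC (Thr): third position 4-fold.
Four-fold degenerate third positions: 6.

6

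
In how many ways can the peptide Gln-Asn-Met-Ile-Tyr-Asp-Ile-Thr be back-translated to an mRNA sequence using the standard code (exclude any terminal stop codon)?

Gln: 2 codons.
Asn: 2 codons.
Met: 1 codon.
Ile: 3 codons.
Tyr: 2 codons.
Asp: 2 codons.
Ile: 3 codons.
Thr: 4 codons.
2 × 2 × 1 × 3 × 2 × 2 × 3 × 4 = 576.

576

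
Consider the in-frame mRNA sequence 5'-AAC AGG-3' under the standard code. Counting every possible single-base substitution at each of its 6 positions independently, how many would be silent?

3

Codon 1 (AAC, Asn): 1 synonymous substitution.
Codon 2 (AGG, Arg): 2 synonymous substitutions.
Total: 1 + 2 = 3.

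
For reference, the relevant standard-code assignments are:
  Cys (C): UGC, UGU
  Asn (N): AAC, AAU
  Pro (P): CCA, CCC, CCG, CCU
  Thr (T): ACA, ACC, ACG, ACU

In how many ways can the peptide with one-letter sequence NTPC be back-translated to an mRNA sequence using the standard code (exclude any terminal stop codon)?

Asn: 2 codons.
Thr: 4 codons.
Pro: 4 codons.
Cys: 2 codons.
2 × 4 × 4 × 2 = 64.

64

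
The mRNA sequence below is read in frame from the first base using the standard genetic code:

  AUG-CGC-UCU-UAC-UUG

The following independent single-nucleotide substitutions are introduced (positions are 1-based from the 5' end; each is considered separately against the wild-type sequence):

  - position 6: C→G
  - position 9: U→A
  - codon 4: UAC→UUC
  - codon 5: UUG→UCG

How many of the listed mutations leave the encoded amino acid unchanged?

2

Codon 2: CGC (Arg) → CGG (Arg) — synonymous.
Codon 3: UCU (Ser) → UCA (Ser) — synonymous.
Codon 4: UAC (Tyr) → UUC (Phe) — missense.
Codon 5: UUG (Leu) → UCG (Ser) — missense.
Synonymous: 2 of 4.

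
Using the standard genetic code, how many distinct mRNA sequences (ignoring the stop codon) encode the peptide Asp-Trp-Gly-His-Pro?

Asp: 2 codons.
Trp: 1 codon.
Gly: 4 codons.
His: 2 codons.
Pro: 4 codons.
2 × 1 × 4 × 2 × 4 = 64.

64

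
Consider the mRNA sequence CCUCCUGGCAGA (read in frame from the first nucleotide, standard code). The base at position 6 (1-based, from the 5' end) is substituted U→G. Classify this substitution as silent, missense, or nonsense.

Position 6 falls in codon 2: CCU → Pro.
After the substitution the codon is CCG → Pro.
Both encode Pro, so the change is synonymous.

silent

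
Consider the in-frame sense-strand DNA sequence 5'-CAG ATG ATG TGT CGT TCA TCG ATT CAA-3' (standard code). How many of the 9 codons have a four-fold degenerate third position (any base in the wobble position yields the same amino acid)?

Codon 1 CAG (Gln): third position 2-fold.
Codon 2 ATG (Met): third position 1-fold.
Codon 3 ATG (Met): third position 1-fold.
Codon 4 TGT (Cys): third position 2-fold.
Codon 5 CGT (Arg): third position 4-fold.
Codon 6 TCA (Ser): third position 4-fold.
Codon 7 TCG (Ser): third position 4-fold.
Codon 8 ATT (Ile): third position 3-fold.
Codon 9 CAA (Gln): third position 2-fold.
Four-fold degenerate third positions: 3.

3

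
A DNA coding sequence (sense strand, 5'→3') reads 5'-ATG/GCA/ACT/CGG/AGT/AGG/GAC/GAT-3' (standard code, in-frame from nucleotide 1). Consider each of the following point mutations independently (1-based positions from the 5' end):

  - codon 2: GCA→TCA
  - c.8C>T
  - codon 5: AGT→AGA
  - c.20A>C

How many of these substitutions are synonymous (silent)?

Codon 2: GCA (Ala) → TCA (Ser) — missense.
Codon 3: ACT (Thr) → ATT (Ile) — missense.
Codon 5: AGT (Ser) → AGA (Arg) — missense.
Codon 7: GAC (Asp) → GCC (Ala) — missense.
Synonymous: 0 of 4.

0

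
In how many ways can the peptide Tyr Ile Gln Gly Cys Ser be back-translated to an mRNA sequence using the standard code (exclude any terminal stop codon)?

576

Tyr: 2 codons.
Ile: 3 codons.
Gln: 2 codons.
Gly: 4 codons.
Cys: 2 codons.
Ser: 6 codons.
2 × 3 × 2 × 4 × 2 × 6 = 576.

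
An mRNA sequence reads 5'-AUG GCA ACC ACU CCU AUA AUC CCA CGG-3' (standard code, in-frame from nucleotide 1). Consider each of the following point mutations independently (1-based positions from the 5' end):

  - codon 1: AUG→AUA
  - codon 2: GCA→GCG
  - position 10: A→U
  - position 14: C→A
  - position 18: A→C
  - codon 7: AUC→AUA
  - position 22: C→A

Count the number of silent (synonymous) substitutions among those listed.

Codon 1: AUG (Met) → AUA (Ile) — missense.
Codon 2: GCA (Ala) → GCG (Ala) — synonymous.
Codon 4: ACU (Thr) → UCU (Ser) — missense.
Codon 5: CCU (Pro) → CAU (His) — missense.
Codon 6: AUA (Ile) → AUC (Ile) — synonymous.
Codon 7: AUC (Ile) → AUA (Ile) — synonymous.
Codon 8: CCA (Pro) → ACA (Thr) — missense.
Synonymous: 3 of 7.

3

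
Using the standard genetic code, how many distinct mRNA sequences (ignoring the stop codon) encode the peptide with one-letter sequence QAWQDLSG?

4608

Gln: 2 codons.
Ala: 4 codons.
Trp: 1 codon.
Gln: 2 codons.
Asp: 2 codons.
Leu: 6 codons.
Ser: 6 codons.
Gly: 4 codons.
2 × 4 × 1 × 2 × 2 × 6 × 6 × 4 = 4608.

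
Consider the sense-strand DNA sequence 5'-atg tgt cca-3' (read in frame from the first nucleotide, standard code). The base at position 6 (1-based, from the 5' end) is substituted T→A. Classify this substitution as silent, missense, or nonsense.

Position 6 falls in codon 2: TGT → Cys.
After the substitution the codon is TGA → Stop.
The new codon is a stop codon, so this is a nonsense mutation.

nonsense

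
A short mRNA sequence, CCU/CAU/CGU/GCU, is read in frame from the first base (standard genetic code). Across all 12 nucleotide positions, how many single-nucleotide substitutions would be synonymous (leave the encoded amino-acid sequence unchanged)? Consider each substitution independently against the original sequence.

10

Codon 1 (CCU, Pro): 3 synonymous substitutions.
Codon 2 (CAU, His): 1 synonymous substitution.
Codon 3 (CGU, Arg): 3 synonymous substitutions.
Codon 4 (GCU, Ala): 3 synonymous substitutions.
Total: 3 + 1 + 3 + 3 = 10.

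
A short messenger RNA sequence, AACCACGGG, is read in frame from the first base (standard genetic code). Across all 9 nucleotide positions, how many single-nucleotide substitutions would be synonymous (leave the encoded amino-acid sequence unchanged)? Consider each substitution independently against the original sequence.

5

Codon 1 (AAC, Asn): 1 synonymous substitution.
Codon 2 (CAC, His): 1 synonymous substitution.
Codon 3 (GGG, Gly): 3 synonymous substitutions.
Total: 1 + 1 + 3 = 5.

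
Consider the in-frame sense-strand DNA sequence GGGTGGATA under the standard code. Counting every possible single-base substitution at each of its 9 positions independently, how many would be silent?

5

Codon 1 (GGG, Gly): 3 synonymous substitutions.
Codon 2 (TGG, Trp): 0 synonymous substitutions.
Codon 3 (ATA, Ile): 2 synonymous substitutions.
Total: 3 + 0 + 2 = 5.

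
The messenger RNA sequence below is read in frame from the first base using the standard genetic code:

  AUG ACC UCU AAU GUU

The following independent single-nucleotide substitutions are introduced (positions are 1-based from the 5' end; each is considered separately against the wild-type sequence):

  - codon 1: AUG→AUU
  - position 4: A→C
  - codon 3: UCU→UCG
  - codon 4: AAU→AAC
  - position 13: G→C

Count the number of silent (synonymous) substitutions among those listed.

2

Codon 1: AUG (Met) → AUU (Ile) — missense.
Codon 2: ACC (Thr) → CCC (Pro) — missense.
Codon 3: UCU (Ser) → UCG (Ser) — synonymous.
Codon 4: AAU (Asn) → AAC (Asn) — synonymous.
Codon 5: GUU (Val) → CUU (Leu) — missense.
Synonymous: 2 of 5.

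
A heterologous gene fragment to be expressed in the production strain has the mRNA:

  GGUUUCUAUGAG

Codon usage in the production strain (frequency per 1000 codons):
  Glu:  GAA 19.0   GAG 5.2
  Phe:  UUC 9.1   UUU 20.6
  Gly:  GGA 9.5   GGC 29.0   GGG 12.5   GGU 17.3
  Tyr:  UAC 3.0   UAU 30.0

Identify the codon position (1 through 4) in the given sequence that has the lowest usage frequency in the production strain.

Codon 1 GGU (Gly): 17.3 per 1000.
Codon 2 UUC (Phe): 9.1 per 1000.
Codon 3 UAU (Tyr): 30.0 per 1000.
Codon 4 GAG (Glu): 5.2 per 1000.
Lowest frequency is 5.2 at codon 4.

4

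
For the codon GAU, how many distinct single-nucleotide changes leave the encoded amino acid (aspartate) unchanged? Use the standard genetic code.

Position 1: none → 0 synonymous.
Position 2: none → 0 synonymous.
Position 3: GAC → 1 synonymous.
Total: 0 + 0 + 1 = 1.

1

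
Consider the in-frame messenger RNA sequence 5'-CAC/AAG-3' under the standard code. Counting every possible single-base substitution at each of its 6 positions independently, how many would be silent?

2

Codon 1 (CAC, His): 1 synonymous substitution.
Codon 2 (AAG, Lys): 1 synonymous substitution.
Total: 1 + 1 = 2.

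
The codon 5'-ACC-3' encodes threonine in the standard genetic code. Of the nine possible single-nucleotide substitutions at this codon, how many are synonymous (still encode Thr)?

Position 1: none → 0 synonymous.
Position 2: none → 0 synonymous.
Position 3: ACU, ACA, ACG → 3 synonymous.
Total: 0 + 0 + 3 = 3.

3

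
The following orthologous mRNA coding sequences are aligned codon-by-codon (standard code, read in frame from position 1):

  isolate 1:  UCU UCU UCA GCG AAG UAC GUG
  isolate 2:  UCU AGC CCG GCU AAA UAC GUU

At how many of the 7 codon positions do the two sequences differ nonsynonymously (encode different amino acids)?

1

Codon 1: UCU Ser / UCU Ser — identical.
Codon 2: UCU Ser / AGC Ser — synonymous.
Codon 3: UCA Ser / CCG Pro — nonsynonymous.
Codon 4: GCG Ala / GCU Ala — synonymous.
Codon 5: AAG Lys / AAA Lys — synonymous.
Codon 6: UAC Tyr / UAC Tyr — identical.
Codon 7: GUG Val / GUU Val — synonymous.
Nonsynonymous differences: 1.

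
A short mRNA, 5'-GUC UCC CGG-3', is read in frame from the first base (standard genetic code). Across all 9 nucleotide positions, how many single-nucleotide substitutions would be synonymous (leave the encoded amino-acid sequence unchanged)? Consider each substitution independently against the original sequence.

Codon 1 (GUC, Val): 3 synonymous substitutions.
Codon 2 (UCC, Ser): 3 synonymous substitutions.
Codon 3 (CGG, Arg): 4 synonymous substitutions.
Total: 3 + 3 + 4 = 10.

10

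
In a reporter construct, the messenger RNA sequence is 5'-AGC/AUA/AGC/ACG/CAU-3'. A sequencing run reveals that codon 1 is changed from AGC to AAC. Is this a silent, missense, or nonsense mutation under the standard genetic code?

missense

Position 2 falls in codon 1: AGC → Ser.
After the substitution the codon is AAC → Asn.
Ser ≠ Asn, so this is a missense mutation.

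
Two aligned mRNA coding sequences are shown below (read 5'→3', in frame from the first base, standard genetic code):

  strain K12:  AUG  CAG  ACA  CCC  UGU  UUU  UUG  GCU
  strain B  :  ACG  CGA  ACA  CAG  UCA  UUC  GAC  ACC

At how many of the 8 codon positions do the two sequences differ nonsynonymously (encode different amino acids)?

6

Codon 1: AUG Met / ACG Thr — nonsynonymous.
Codon 2: CAG Gln / CGA Arg — nonsynonymous.
Codon 3: ACA Thr / ACA Thr — identical.
Codon 4: CCC Pro / CAG Gln — nonsynonymous.
Codon 5: UGU Cys / UCA Ser — nonsynonymous.
Codon 6: UUU Phe / UUC Phe — synonymous.
Codon 7: UUG Leu / GAC Asp — nonsynonymous.
Codon 8: GCU Ala / ACC Thr — nonsynonymous.
Nonsynonymous differences: 6.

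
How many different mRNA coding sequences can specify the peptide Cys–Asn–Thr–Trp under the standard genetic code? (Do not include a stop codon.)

16

Cys: 2 codons.
Asn: 2 codons.
Thr: 4 codons.
Trp: 1 codon.
2 × 2 × 4 × 1 = 16.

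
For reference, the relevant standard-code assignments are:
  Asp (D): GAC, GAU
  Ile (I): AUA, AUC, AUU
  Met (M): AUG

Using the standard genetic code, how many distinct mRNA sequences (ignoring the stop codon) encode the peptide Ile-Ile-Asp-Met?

Ile: 3 codons.
Ile: 3 codons.
Asp: 2 codons.
Met: 1 codon.
3 × 3 × 2 × 1 = 18.

18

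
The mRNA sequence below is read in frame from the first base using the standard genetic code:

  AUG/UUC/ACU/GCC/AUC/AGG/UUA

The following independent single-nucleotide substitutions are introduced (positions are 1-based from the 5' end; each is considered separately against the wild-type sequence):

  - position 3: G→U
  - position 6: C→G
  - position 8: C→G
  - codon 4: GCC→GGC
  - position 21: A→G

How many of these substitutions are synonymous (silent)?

1

Codon 1: AUG (Met) → AUU (Ile) — missense.
Codon 2: UUC (Phe) → UUG (Leu) — missense.
Codon 3: ACU (Thr) → AGU (Ser) — missense.
Codon 4: GCC (Ala) → GGC (Gly) — missense.
Codon 7: UUA (Leu) → UUG (Leu) — synonymous.
Synonymous: 1 of 5.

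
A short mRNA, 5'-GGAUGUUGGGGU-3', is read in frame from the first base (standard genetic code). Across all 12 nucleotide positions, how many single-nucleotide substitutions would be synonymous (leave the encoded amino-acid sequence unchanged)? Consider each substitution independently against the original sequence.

7

Codon 1 (GGA, Gly): 3 synonymous substitutions.
Codon 2 (UGU, Cys): 1 synonymous substitution.
Codon 3 (UGG, Trp): 0 synonymous substitutions.
Codon 4 (GGU, Gly): 3 synonymous substitutions.
Total: 3 + 1 + 0 + 3 = 7.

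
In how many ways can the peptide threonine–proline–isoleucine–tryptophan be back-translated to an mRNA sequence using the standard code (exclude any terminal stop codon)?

Thr: 4 codons.
Pro: 4 codons.
Ile: 3 codons.
Trp: 1 codon.
4 × 4 × 3 × 1 = 48.

48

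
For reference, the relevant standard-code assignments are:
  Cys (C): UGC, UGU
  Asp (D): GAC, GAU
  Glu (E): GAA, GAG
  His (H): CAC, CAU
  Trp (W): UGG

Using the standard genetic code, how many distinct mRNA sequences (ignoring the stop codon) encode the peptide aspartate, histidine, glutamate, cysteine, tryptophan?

16

Asp: 2 codons.
His: 2 codons.
Glu: 2 codons.
Cys: 2 codons.
Trp: 1 codon.
2 × 2 × 2 × 2 × 1 = 16.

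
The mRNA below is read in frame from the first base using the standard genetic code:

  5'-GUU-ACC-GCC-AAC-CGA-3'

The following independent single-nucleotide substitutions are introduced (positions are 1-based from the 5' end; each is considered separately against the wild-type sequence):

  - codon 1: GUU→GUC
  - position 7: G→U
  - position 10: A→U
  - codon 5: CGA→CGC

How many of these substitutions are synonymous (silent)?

2

Codon 1: GUU (Val) → GUC (Val) — synonymous.
Codon 3: GCC (Ala) → UCC (Ser) — missense.
Codon 4: AAC (Asn) → UAC (Tyr) — missense.
Codon 5: CGA (Arg) → CGC (Arg) — synonymous.
Synonymous: 2 of 4.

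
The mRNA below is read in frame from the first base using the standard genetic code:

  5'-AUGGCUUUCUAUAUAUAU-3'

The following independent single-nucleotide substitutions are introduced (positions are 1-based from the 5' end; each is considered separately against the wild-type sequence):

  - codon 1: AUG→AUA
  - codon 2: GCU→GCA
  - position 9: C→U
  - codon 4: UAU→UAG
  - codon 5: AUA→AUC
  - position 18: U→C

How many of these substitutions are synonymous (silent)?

4

Codon 1: AUG (Met) → AUA (Ile) — missense.
Codon 2: GCU (Ala) → GCA (Ala) — synonymous.
Codon 3: UUC (Phe) → UUU (Phe) — synonymous.
Codon 4: UAU (Tyr) → UAG (Stop) — nonsense.
Codon 5: AUA (Ile) → AUC (Ile) — synonymous.
Codon 6: UAU (Tyr) → UAC (Tyr) — synonymous.
Synonymous: 4 of 6.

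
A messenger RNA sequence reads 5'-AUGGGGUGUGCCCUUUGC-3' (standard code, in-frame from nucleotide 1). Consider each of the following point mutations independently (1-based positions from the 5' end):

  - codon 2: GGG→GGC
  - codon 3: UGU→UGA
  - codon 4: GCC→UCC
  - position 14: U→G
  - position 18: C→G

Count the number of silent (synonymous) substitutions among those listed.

Codon 2: GGG (Gly) → GGC (Gly) — synonymous.
Codon 3: UGU (Cys) → UGA (Stop) — nonsense.
Codon 4: GCC (Ala) → UCC (Ser) — missense.
Codon 5: CUU (Leu) → CGU (Arg) — missense.
Codon 6: UGC (Cys) → UGG (Trp) — missense.
Synonymous: 1 of 5.

1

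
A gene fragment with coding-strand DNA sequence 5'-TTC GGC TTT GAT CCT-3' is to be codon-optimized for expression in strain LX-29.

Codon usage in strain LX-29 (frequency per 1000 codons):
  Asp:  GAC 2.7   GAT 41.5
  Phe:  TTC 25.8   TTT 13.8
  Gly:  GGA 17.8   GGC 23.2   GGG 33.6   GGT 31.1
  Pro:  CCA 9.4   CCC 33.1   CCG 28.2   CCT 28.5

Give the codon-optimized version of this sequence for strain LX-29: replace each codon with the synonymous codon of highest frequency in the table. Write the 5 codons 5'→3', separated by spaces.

Codon 1 (Phe): best is TTC at 25.8.
Codon 2 (Gly): best is GGG at 33.6.
Codon 3 (Phe): best is TTC at 25.8.
Codon 4 (Asp): best is GAT at 41.5.
Codon 5 (Pro): best is CCC at 33.1.

TTC GGG TTC GAT CCC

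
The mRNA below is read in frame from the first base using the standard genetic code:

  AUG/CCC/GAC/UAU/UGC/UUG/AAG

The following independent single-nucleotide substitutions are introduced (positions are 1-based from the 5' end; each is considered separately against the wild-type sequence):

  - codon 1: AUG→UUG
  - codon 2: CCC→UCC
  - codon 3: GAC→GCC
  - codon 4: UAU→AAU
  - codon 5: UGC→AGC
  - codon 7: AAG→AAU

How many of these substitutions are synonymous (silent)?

0

Codon 1: AUG (Met) → UUG (Leu) — missense.
Codon 2: CCC (Pro) → UCC (Ser) — missense.
Codon 3: GAC (Asp) → GCC (Ala) — missense.
Codon 4: UAU (Tyr) → AAU (Asn) — missense.
Codon 5: UGC (Cys) → AGC (Ser) — missense.
Codon 7: AAG (Lys) → AAU (Asn) — missense.
Synonymous: 0 of 6.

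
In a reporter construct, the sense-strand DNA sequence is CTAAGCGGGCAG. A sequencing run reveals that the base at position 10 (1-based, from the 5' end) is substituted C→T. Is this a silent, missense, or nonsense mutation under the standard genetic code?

nonsense

Position 10 falls in codon 4: CAG → Gln.
After the substitution the codon is TAG → Stop.
The new codon is a stop codon, so this is a nonsense mutation.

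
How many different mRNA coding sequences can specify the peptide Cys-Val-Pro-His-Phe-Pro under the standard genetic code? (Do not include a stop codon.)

512

Cys: 2 codons.
Val: 4 codons.
Pro: 4 codons.
His: 2 codons.
Phe: 2 codons.
Pro: 4 codons.
2 × 4 × 4 × 2 × 2 × 4 = 512.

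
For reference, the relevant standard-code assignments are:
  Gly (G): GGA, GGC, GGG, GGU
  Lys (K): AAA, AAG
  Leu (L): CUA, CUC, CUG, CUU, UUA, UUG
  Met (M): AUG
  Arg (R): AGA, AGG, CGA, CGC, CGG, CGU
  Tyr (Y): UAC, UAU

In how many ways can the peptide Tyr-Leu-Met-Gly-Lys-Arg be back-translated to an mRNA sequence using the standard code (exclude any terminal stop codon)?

Tyr: 2 codons.
Leu: 6 codons.
Met: 1 codon.
Gly: 4 codons.
Lys: 2 codons.
Arg: 6 codons.
2 × 6 × 1 × 4 × 2 × 6 = 576.

576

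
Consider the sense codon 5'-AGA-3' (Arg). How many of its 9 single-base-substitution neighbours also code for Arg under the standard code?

Position 1: CGA → 1 synonymous.
Position 2: none → 0 synonymous.
Position 3: AGG → 1 synonymous.
Total: 1 + 0 + 1 = 2.

2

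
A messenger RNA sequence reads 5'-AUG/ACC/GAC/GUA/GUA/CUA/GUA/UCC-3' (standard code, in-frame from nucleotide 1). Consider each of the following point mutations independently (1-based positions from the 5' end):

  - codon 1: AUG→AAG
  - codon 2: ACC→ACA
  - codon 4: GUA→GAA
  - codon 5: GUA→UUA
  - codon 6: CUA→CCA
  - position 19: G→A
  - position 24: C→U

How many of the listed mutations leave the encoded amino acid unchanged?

2

Codon 1: AUG (Met) → AAG (Lys) — missense.
Codon 2: ACC (Thr) → ACA (Thr) — synonymous.
Codon 4: GUA (Val) → GAA (Glu) — missense.
Codon 5: GUA (Val) → UUA (Leu) — missense.
Codon 6: CUA (Leu) → CCA (Pro) — missense.
Codon 7: GUA (Val) → AUA (Ile) — missense.
Codon 8: UCC (Ser) → UCU (Ser) — synonymous.
Synonymous: 2 of 7.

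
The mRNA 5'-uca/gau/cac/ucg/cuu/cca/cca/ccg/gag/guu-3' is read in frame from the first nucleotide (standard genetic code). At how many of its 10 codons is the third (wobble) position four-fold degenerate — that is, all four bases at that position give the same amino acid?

Codon 1 UCA (Ser): third position 4-fold.
Codon 2 GAU (Asp): third position 2-fold.
Codon 3 CAC (His): third position 2-fold.
Codon 4 UCG (Ser): third position 4-fold.
Codon 5 CUU (Leu): third position 4-fold.
Codon 6 CCA (Pro): third position 4-fold.
Codon 7 CCA (Pro): third position 4-fold.
Codon 8 CCG (Pro): third position 4-fold.
Codon 9 GAG (Glu): third position 2-fold.
Codon 10 GUU (Val): third position 4-fold.
Four-fold degenerate third positions: 7.

7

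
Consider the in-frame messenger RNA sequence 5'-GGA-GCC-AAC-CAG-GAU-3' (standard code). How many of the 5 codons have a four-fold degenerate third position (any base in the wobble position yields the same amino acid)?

Codon 1 GGA (Gly): third position 4-fold.
Codon 2 GCC (Ala): third position 4-fold.
Codon 3 AAC (Asn): third position 2-fold.
Codon 4 CAG (Gln): third position 2-fold.
Codon 5 GAU (Asp): third position 2-fold.
Four-fold degenerate third positions: 2.

2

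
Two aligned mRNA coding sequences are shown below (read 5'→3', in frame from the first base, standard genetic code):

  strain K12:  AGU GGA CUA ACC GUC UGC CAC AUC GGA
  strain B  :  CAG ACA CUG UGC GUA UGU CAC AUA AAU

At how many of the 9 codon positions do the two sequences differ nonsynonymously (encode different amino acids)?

Codon 1: AGU Ser / CAG Gln — nonsynonymous.
Codon 2: GGA Gly / ACA Thr — nonsynonymous.
Codon 3: CUA Leu / CUG Leu — synonymous.
Codon 4: ACC Thr / UGC Cys — nonsynonymous.
Codon 5: GUC Val / GUA Val — synonymous.
Codon 6: UGC Cys / UGU Cys — synonymous.
Codon 7: CAC His / CAC His — identical.
Codon 8: AUC Ile / AUA Ile — synonymous.
Codon 9: GGA Gly / AAU Asn — nonsynonymous.
Nonsynonymous differences: 4.

4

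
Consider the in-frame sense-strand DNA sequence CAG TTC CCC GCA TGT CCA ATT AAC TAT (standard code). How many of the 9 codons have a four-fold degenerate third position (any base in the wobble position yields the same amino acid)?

Codon 1 CAG (Gln): third position 2-fold.
Codon 2 TTC (Phe): third position 2-fold.
Codon 3 CCC (Pro): third position 4-fold.
Codon 4 GCA (Ala): third position 4-fold.
Codon 5 TGT (Cys): third position 2-fold.
Codon 6 CCA (Pro): third position 4-fold.
Codon 7 ATT (Ile): third position 3-fold.
Codon 8 AAC (Asn): third position 2-fold.
Codon 9 TAT (Tyr): third position 2-fold.
Four-fold degenerate third positions: 3.

3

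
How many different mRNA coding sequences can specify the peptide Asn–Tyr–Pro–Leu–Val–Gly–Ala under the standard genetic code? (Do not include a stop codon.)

Asn: 2 codons.
Tyr: 2 codons.
Pro: 4 codons.
Leu: 6 codons.
Val: 4 codons.
Gly: 4 codons.
Ala: 4 codons.
2 × 2 × 4 × 6 × 4 × 4 × 4 = 6144.

6144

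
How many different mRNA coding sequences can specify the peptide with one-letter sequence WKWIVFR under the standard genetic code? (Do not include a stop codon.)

288

Trp: 1 codon.
Lys: 2 codons.
Trp: 1 codon.
Ile: 3 codons.
Val: 4 codons.
Phe: 2 codons.
Arg: 6 codons.
1 × 2 × 1 × 3 × 4 × 2 × 6 = 288.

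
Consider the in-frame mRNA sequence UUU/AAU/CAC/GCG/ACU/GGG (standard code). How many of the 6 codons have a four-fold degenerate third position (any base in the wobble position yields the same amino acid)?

3

Codon 1 UUU (Phe): third position 2-fold.
Codon 2 AAU (Asn): third position 2-fold.
Codon 3 CAC (His): third position 2-fold.
Codon 4 GCG (Ala): third position 4-fold.
Codon 5 ACU (Thr): third position 4-fold.
Codon 6 GGG (Gly): third position 4-fold.
Four-fold degenerate third positions: 3.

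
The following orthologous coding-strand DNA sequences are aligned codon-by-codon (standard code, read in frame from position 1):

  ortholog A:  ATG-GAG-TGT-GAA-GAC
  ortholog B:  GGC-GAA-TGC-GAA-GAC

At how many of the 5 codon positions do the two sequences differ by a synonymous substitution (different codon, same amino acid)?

Codon 1: ATG Met / GGC Gly — nonsynonymous.
Codon 2: GAG Glu / GAA Glu — synonymous.
Codon 3: TGT Cys / TGC Cys — synonymous.
Codon 4: GAA Glu / GAA Glu — identical.
Codon 5: GAC Asp / GAC Asp — identical.
Synonymous differences: 2.

2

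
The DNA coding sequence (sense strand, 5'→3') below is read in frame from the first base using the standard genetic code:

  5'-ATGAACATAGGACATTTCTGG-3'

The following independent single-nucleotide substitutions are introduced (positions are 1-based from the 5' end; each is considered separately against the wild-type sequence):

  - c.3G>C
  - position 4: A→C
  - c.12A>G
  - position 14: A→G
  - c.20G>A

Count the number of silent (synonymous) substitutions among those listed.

Codon 1: ATG (Met) → ATC (Ile) — missense.
Codon 2: AAC (Asn) → CAC (His) — missense.
Codon 4: GGA (Gly) → GGG (Gly) — synonymous.
Codon 5: CAT (His) → CGT (Arg) — missense.
Codon 7: TGG (Trp) → TAG (Stop) — nonsense.
Synonymous: 1 of 5.

1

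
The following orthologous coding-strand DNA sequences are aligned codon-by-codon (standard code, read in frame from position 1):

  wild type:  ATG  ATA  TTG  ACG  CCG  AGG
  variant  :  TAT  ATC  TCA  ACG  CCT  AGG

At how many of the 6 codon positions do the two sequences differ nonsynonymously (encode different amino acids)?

2

Codon 1: ATG Met / TAT Tyr — nonsynonymous.
Codon 2: ATA Ile / ATC Ile — synonymous.
Codon 3: TTG Leu / TCA Ser — nonsynonymous.
Codon 4: ACG Thr / ACG Thr — identical.
Codon 5: CCG Pro / CCT Pro — synonymous.
Codon 6: AGG Arg / AGG Arg — identical.
Nonsynonymous differences: 2.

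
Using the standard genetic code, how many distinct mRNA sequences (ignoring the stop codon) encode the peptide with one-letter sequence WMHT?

8

Trp: 1 codon.
Met: 1 codon.
His: 2 codons.
Thr: 4 codons.
1 × 1 × 2 × 4 = 8.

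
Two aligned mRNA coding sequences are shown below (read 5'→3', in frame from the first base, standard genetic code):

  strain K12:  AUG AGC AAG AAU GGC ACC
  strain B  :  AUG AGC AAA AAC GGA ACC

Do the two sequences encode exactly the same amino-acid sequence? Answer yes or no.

Codon 1: AUG Met / AUG Met — identical.
Codon 2: AGC Ser / AGC Ser — identical.
Codon 3: AAG Lys / AAA Lys — synonymous.
Codon 4: AAU Asn / AAC Asn — synonymous.
Codon 5: GGC Gly / GGA Gly — synonymous.
Codon 6: ACC Thr / ACC Thr — identical.
Nonsynonymous differences: 0 → same protein.

yes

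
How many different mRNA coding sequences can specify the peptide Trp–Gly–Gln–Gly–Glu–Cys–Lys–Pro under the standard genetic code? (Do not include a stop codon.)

1024

Trp: 1 codon.
Gly: 4 codons.
Gln: 2 codons.
Gly: 4 codons.
Glu: 2 codons.
Cys: 2 codons.
Lys: 2 codons.
Pro: 4 codons.
1 × 4 × 2 × 4 × 2 × 2 × 2 × 4 = 1024.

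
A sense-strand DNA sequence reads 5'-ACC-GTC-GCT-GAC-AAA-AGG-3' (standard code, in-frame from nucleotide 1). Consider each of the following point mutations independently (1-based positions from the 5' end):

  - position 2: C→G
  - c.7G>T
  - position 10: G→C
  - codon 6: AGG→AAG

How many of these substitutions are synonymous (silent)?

Codon 1: ACC (Thr) → AGC (Ser) — missense.
Codon 3: GCT (Ala) → TCT (Ser) — missense.
Codon 4: GAC (Asp) → CAC (His) — missense.
Codon 6: AGG (Arg) → AAG (Lys) — missense.
Synonymous: 0 of 4.

0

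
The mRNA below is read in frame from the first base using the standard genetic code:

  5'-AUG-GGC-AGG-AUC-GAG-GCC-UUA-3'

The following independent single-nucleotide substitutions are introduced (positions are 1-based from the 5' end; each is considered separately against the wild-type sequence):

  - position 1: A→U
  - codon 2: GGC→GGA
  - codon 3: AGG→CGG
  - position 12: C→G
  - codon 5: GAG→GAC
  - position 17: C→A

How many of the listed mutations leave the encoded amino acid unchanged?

2

Codon 1: AUG (Met) → UUG (Leu) — missense.
Codon 2: GGC (Gly) → GGA (Gly) — synonymous.
Codon 3: AGG (Arg) → CGG (Arg) — synonymous.
Codon 4: AUC (Ile) → AUG (Met) — missense.
Codon 5: GAG (Glu) → GAC (Asp) — missense.
Codon 6: GCC (Ala) → GAC (Asp) — missense.
Synonymous: 2 of 6.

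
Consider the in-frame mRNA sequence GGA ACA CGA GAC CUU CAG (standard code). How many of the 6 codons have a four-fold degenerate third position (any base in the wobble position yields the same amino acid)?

4

Codon 1 GGA (Gly): third position 4-fold.
Codon 2 ACA (Thr): third position 4-fold.
Codon 3 CGA (Arg): third position 4-fold.
Codon 4 GAC (Asp): third position 2-fold.
Codon 5 CUU (Leu): third position 4-fold.
Codon 6 CAG (Gln): third position 2-fold.
Four-fold degenerate third positions: 4.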